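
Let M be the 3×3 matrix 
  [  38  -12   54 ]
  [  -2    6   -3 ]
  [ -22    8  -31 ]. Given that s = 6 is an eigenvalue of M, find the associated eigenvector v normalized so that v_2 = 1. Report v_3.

M − 6I = [[32, -12, 54], [-2, 0, -3], [-22, 8, -37]].
Solving (M − 6I)v = 0 gives the eigenspace spanned by (-3, 1, 2).
With v_2 = 1, v = (-3, 1, 2), so v_3 = 2.

2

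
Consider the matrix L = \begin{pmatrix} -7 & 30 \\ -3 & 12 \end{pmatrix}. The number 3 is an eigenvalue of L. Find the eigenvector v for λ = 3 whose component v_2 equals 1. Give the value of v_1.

L − 3I = [[-10, 30], [-3, 9]].
Solving (L − 3I)v = 0 gives the eigenspace spanned by (3, 1).
With v_2 = 1, v = (3, 1), so v_1 = 3.

3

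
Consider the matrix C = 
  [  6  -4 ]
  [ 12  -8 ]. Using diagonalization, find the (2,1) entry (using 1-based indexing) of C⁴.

Characteristic polynomial: r^2 + 2r = r(r + 2), so the eigenvalues are -2, 0.
r=-2: eigenvector (1, 2).
r=0: eigenvector (-2, -3).
P = [[1, -2], [2, -3]], D = diag(-2, 0), P⁻¹ = [[-3, 2], [-2, 1]].
C⁴ = P·diag(16, 0)·P⁻¹ = [[-48, 32], [-96, 64]].
The requested entry is -96.

-96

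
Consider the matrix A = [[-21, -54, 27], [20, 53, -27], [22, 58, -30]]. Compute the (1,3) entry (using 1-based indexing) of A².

81

Characteristic polynomial: s^3 - 2s^2 - 21s - 18 = (s - 6)(s + 1)(s + 3), so the eigenvalues are -3, -1, 6.
s=-3: eigenvector (3, -3, -4).
s=-1: eigenvector (0, 1, 2).
s=6: eigenvector (1, -1, -1).
P = [[3, 0, 1], [-3, 1, -1], [-4, 2, -1]], D = diag(-3, -1, 6), P⁻¹ = [[1, 2, -1], [1, 1, 0], [-2, -6, 3]].
A² = P·diag(9, 1, 36)·P⁻¹ = [[-45, -162, 81], [46, 163, -81], [38, 146, -72]].
The requested entry is 81.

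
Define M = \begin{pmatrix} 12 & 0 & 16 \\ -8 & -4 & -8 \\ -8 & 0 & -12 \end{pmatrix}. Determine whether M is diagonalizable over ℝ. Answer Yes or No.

Characteristic polynomial: p(μ) = μ^3 + 4μ^2 - 16μ - 64 = (μ - 4)(μ + 4)^2.
μ = -4 has algebraic multiplicity 2; rank(M + 4I) = 1, so geometric multiplicity = 2.
Every eigenvalue has geometric = algebraic multiplicity, so M is diagonalizable.

Yes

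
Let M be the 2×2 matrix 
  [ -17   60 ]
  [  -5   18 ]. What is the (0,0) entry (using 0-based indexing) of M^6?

-1931

Characteristic polynomial: μ^2 - μ - 6 = (μ - 3)(μ + 2), so the eigenvalues are -2, 3.
μ=3: eigenvector (3, 1).
μ=-2: eigenvector (4, 1).
P = [[3, 4], [1, 1]], D = diag(3, -2), P⁻¹ = [[-1, 4], [1, -3]].
M⁶ = P·diag(729, 64)·P⁻¹ = [[-1931, 7980], [-665, 2724]].
The requested entry is -1931.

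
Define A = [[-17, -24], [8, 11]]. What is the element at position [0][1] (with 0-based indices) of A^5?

Characteristic polynomial: s^2 + 6s + 5 = (s + 1)(s + 5), so the eigenvalues are -5, -1.
s=-5: eigenvector (-2, 1).
s=-1: eigenvector (-3, 2).
P = [[-2, -3], [1, 2]], D = diag(-5, -1), P⁻¹ = [[-2, -3], [1, 2]].
A⁵ = P·diag(-3125, -1)·P⁻¹ = [[-12497, -18744], [6248, 9371]].
The requested entry is -18744.

-18744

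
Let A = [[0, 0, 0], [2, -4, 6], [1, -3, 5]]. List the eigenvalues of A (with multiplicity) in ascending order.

-1, 0, 2

Characteristic polynomial: p(s) = s^3 - s^2 - 2s = s(s - 2)(s + 1).
Roots (with multiplicity): -1, 0, 2.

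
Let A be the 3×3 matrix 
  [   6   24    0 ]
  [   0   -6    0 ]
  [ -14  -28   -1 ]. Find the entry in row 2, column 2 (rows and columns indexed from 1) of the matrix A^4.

Characteristic polynomial: t^3 + t^2 - 36t - 36 = (t - 6)(t + 1)(t + 6), so the eigenvalues are -6, -1, 6.
t=6: eigenvector (1, 0, -2).
t=-6: eigenvector (-2, 1, 0).
t=-1: eigenvector (0, 0, 1).
P = [[1, -2, 0], [0, 1, 0], [-2, 0, 1]], D = diag(6, -6, -1), P⁻¹ = [[1, 2, 0], [0, 1, 0], [2, 4, 1]].
A⁴ = P·diag(1296, 1296, 1)·P⁻¹ = [[1296, 0, 0], [0, 1296, 0], [-2590, -5180, 1]].
The requested entry is 1296.

1296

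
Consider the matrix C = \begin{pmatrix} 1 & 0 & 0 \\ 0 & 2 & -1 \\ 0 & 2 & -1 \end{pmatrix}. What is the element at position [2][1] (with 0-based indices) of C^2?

2

Characteristic polynomial: λ^3 - 2λ^2 + λ = λ(λ - 1)^2, so the eigenvalues are 0, 1, 1.
λ=1: eigenvector (1, 0, 0).
λ=0: eigenvector (0, -1, -2).
λ=1: eigenvector (0, 1, 1).
P = [[1, 0, 0], [0, -1, 1], [0, -2, 1]], D = diag(1, 0, 1), P⁻¹ = [[1, 0, 0], [0, 1, -1], [0, 2, -1]].
C² = P·diag(1, 0, 1)·P⁻¹ = [[1, 0, 0], [0, 2, -1], [0, 2, -1]].
The requested entry is 2.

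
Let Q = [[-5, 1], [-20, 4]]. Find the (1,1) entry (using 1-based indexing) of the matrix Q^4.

5

Characteristic polynomial: μ^2 + μ = μ(μ + 1), so the eigenvalues are -1, 0.
μ=0: eigenvector (1, 5).
μ=-1: eigenvector (1, 4).
P = [[1, 1], [5, 4]], D = diag(0, -1), P⁻¹ = [[-4, 1], [5, -1]].
Q⁴ = P·diag(0, 1)·P⁻¹ = [[5, -1], [20, -4]].
The requested entry is 5.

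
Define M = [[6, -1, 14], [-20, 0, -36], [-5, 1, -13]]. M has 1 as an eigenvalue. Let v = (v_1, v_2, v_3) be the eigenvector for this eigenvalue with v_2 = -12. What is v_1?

M − 1I = [[5, -1, 14], [-20, -1, -36], [-5, 1, -14]].
Solving (M − 1I)v = 0 gives the eigenspace spanned by (6, -12, -3).
With v_2 = -12, v = (6, -12, -3), so v_1 = 6.

6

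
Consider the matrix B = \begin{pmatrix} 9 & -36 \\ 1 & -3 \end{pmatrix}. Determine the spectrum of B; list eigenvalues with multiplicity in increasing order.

Characteristic polynomial: p(λ) = λ^2 - 6λ + 9 = (λ - 3)^2.
Roots (with multiplicity): 3, 3.

3, 3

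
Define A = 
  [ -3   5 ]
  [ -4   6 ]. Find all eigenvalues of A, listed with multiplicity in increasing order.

Characteristic polynomial: p(μ) = μ^2 - 3μ + 2 = (μ - 2)(μ - 1).
Roots (with multiplicity): 1, 2.

1, 2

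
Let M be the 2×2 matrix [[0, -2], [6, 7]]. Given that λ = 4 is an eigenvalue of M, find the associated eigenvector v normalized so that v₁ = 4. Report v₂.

-8

M − 4I = [[-4, -2], [6, 3]].
Solving (M − 4I)v = 0 gives the eigenspace spanned by (4, -8).
With v₁ = 4, v = (4, -8), so v₂ = -8.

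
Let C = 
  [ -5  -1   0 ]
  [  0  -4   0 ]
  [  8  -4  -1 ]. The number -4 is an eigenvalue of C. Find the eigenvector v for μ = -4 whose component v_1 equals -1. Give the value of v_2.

1

C + 4I = [[-1, -1, 0], [0, 0, 0], [8, -4, 3]].
Solving (C + 4I)v = 0 gives the eigenspace spanned by (-1, 1, 4).
With v_1 = -1, v = (-1, 1, 4), so v_2 = 1.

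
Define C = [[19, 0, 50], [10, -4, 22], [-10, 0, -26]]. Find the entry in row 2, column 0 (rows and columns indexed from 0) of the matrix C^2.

70

Characteristic polynomial: r^3 + 11r^2 + 34r + 24 = (r + 1)(r + 4)(r + 6), so the eigenvalues are -6, -4, -1.
r=-1: eigenvector (5, 2, -2).
r=-6: eigenvector (2, 1, -1).
r=-4: eigenvector (0, 1, 0).
P = [[5, 2, 0], [2, 1, 1], [-2, -1, 0]], D = diag(-1, -6, -4), P⁻¹ = [[1, 0, 2], [-2, 0, -5], [0, 1, 1]].
C² = P·diag(1, 36, 16)·P⁻¹ = [[-139, 0, -350], [-70, 16, -160], [70, 0, 176]].
The requested entry is 70.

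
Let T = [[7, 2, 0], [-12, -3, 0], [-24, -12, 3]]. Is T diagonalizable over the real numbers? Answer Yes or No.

Characteristic polynomial: p(r) = r^3 - 7r^2 + 15r - 9 = (r - 3)^2(r - 1).
r = 3 has algebraic multiplicity 2; rank(T − 3I) = 1, so geometric multiplicity = 2.
Every eigenvalue has geometric = algebraic multiplicity, so T is diagonalizable.

Yes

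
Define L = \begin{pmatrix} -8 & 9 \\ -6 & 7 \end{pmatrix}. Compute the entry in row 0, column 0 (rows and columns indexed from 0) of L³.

-26

Characteristic polynomial: μ^2 + μ - 2 = (μ - 1)(μ + 2), so the eigenvalues are -2, 1.
μ=-2: eigenvector (3, 2).
μ=1: eigenvector (1, 1).
P = [[3, 1], [2, 1]], D = diag(-2, 1), P⁻¹ = [[1, -1], [-2, 3]].
L³ = P·diag(-8, 1)·P⁻¹ = [[-26, 27], [-18, 19]].
The requested entry is -26.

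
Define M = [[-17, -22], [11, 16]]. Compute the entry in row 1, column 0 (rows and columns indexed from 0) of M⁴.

-671

Characteristic polynomial: t^2 + t - 30 = (t - 5)(t + 6), so the eigenvalues are -6, 5.
t=-6: eigenvector (2, -1).
t=5: eigenvector (-1, 1).
P = [[2, -1], [-1, 1]], D = diag(-6, 5), P⁻¹ = [[1, 1], [1, 2]].
M⁴ = P·diag(1296, 625)·P⁻¹ = [[1967, 1342], [-671, -46]].
The requested entry is -671.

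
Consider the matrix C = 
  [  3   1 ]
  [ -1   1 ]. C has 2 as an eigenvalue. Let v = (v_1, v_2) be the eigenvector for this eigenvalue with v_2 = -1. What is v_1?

C − 2I = [[1, 1], [-1, -1]].
Solving (C − 2I)v = 0 gives the eigenspace spanned by (1, -1).
With v_2 = -1, v = (1, -1), so v_1 = 1.

1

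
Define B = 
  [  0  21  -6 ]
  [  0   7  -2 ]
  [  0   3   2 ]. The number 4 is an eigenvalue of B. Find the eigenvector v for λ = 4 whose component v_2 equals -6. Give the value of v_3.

B − 4I = [[-4, 21, -6], [0, 3, -2], [0, 3, -2]].
Solving (B − 4I)v = 0 gives the eigenspace spanned by (-18, -6, -9).
With v_2 = -6, v = (-18, -6, -9), so v_3 = -9.

-9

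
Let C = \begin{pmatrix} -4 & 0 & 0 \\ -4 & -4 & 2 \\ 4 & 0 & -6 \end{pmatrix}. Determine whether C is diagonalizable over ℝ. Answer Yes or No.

Yes

Characteristic polynomial: p(μ) = μ^3 + 14μ^2 + 64μ + 96 = (μ + 4)^2(μ + 6).
μ = -4 has algebraic multiplicity 2; rank(C + 4I) = 1, so geometric multiplicity = 2.
Every eigenvalue has geometric = algebraic multiplicity, so C is diagonalizable.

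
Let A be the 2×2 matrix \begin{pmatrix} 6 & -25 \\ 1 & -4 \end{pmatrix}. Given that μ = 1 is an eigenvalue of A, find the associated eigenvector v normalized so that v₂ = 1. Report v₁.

A − 1I = [[5, -25], [1, -5]].
Solving (A − 1I)v = 0 gives the eigenspace spanned by (5, 1).
With v₂ = 1, v = (5, 1), so v₁ = 5.

5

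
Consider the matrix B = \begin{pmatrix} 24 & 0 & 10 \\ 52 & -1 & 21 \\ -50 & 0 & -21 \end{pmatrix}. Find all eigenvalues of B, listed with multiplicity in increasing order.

-1, -1, 4

Characteristic polynomial: p(s) = s^3 - 2s^2 - 7s - 4 = (s - 4)(s + 1)^2.
Roots (with multiplicity): -1, -1, 4.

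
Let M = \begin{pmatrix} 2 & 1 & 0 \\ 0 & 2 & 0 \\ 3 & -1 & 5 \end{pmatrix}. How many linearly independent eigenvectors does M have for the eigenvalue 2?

M − 2I = [[0, 1, 0], [0, 0, 0], [3, -1, 3]].
This matrix has rank 2, so its null space has dimension 3 − 2 = 1.

1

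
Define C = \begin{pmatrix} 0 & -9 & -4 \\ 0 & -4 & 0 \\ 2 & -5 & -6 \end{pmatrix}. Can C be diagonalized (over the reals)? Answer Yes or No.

No

Characteristic polynomial: p(r) = r^3 + 10r^2 + 32r + 32 = (r + 2)(r + 4)^2.
r = -4 has algebraic multiplicity 2; rank(C + 4I) = 2, so geometric multiplicity = 1.
Geometric multiplicity < algebraic multiplicity, so C is not diagonalizable.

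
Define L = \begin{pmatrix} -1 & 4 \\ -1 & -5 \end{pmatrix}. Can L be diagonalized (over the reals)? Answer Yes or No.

No

Characteristic polynomial: p(μ) = μ^2 + 6μ + 9 = (μ + 3)^2.
μ = -3 has algebraic multiplicity 2; rank(L + 3I) = 1, so geometric multiplicity = 1.
Geometric multiplicity < algebraic multiplicity, so L is not diagonalizable.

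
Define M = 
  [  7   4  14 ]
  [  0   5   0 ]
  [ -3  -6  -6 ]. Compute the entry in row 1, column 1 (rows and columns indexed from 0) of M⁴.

Characteristic polynomial: μ^3 - 6μ^2 + 5μ = μ(μ - 5)(μ - 1), so the eigenvalues are 0, 1, 5.
μ=1: eigenvector (7, 0, -3).
μ=5: eigenvector (-2, 1, 0).
μ=0: eigenvector (-2, 0, 1).
P = [[7, -2, -2], [0, 1, 0], [-3, 0, 1]], D = diag(1, 5, 0), P⁻¹ = [[1, 2, 2], [0, 1, 0], [3, 6, 7]].
M⁴ = P·diag(1, 625, 0)·P⁻¹ = [[7, -1236, 14], [0, 625, 0], [-3, -6, -6]].
The requested entry is 625.

625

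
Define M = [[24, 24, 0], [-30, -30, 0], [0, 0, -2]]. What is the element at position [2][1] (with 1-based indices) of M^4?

Characteristic polynomial: t^3 + 8t^2 + 12t = t(t + 2)(t + 6), so the eigenvalues are -6, -2, 0.
t=0: eigenvector (1, -1, 0).
t=-6: eigenvector (-4, 5, 0).
t=-2: eigenvector (0, 0, 1).
P = [[1, -4, 0], [-1, 5, 0], [0, 0, 1]], D = diag(0, -6, -2), P⁻¹ = [[5, 4, 0], [1, 1, 0], [0, 0, 1]].
M⁴ = P·diag(0, 1296, 16)·P⁻¹ = [[-5184, -5184, 0], [6480, 6480, 0], [0, 0, 16]].
The requested entry is 6480.

6480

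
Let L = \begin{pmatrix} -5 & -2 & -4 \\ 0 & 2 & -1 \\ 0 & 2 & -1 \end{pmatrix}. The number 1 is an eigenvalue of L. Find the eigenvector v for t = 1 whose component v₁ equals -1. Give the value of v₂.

L − 1I = [[-6, -2, -4], [0, 1, -1], [0, 2, -2]].
Solving (L − 1I)v = 0 gives the eigenspace spanned by (-1, 1, 1).
With v₁ = -1, v = (-1, 1, 1), so v₂ = 1.

1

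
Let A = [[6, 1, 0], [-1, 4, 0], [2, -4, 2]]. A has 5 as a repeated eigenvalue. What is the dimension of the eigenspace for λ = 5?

A − 5I = [[1, 1, 0], [-1, -1, 0], [2, -4, -3]].
This matrix has rank 2, so its null space has dimension 3 − 2 = 1.

1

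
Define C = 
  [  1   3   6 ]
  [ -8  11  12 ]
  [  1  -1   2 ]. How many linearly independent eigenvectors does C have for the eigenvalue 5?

C − 5I = [[-4, 3, 6], [-8, 6, 12], [1, -1, -3]].
This matrix has rank 2, so its null space has dimension 3 − 2 = 1.

1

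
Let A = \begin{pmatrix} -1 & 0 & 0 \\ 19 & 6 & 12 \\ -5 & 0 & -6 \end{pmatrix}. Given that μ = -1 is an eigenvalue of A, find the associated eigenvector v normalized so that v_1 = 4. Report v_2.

-4

A + 1I = [[0, 0, 0], [19, 7, 12], [-5, 0, -5]].
Solving (A + 1I)v = 0 gives the eigenspace spanned by (4, -4, -4).
With v_1 = 4, v = (4, -4, -4), so v_2 = -4.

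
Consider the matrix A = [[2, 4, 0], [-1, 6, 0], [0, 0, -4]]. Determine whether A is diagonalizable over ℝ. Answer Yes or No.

No

Characteristic polynomial: p(s) = s^3 - 4s^2 - 16s + 64 = (s - 4)^2(s + 4).
s = 4 has algebraic multiplicity 2; rank(A − 4I) = 2, so geometric multiplicity = 1.
Geometric multiplicity < algebraic multiplicity, so A is not diagonalizable.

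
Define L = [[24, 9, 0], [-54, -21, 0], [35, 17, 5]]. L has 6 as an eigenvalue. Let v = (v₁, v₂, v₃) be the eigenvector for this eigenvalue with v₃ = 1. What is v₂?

-2

L − 6I = [[18, 9, 0], [-54, -27, 0], [35, 17, -1]].
Solving (L − 6I)v = 0 gives the eigenspace spanned by (1, -2, 1).
With v₃ = 1, v = (1, -2, 1), so v₂ = -2.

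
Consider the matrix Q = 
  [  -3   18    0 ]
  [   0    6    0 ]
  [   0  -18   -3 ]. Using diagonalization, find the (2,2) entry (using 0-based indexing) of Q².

Characteristic polynomial: r^3 - 27r - 54 = (r - 6)(r + 3)^2, so the eigenvalues are -3, -3, 6.
r=6: eigenvector (2, 1, -2).
r=-3: eigenvector (1, 0, 0).
r=-3: eigenvector (-1, 0, 1).
P = [[2, 1, -1], [1, 0, 0], [-2, 0, 1]], D = diag(6, -3, -3), P⁻¹ = [[0, 1, 0], [1, 0, 1], [0, 2, 1]].
Q² = P·diag(36, 9, 9)·P⁻¹ = [[9, 54, 0], [0, 36, 0], [0, -54, 9]].
The requested entry is 9.

9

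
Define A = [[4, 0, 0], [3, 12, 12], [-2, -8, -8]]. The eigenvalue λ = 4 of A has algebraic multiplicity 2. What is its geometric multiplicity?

A − 4I = [[0, 0, 0], [3, 8, 12], [-2, -8, -12]].
This matrix has rank 2, so its null space has dimension 3 − 2 = 1.

1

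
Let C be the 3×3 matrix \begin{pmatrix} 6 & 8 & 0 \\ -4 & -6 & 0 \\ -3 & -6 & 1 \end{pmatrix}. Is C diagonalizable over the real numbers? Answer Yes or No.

Characteristic polynomial: p(r) = r^3 - r^2 - 4r + 4 = (r - 2)(r - 1)(r + 2).
All 3 eigenvalues are distinct, so C is diagonalizable.

Yes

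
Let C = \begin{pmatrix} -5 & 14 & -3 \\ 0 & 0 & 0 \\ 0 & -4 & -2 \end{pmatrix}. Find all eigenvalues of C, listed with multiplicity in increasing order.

Characteristic polynomial: p(s) = s^3 + 7s^2 + 10s = s(s + 2)(s + 5).
Roots (with multiplicity): -5, -2, 0.

-5, -2, 0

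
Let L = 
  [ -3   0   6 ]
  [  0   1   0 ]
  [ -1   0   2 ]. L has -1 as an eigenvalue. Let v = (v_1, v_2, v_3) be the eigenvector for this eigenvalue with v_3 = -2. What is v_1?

L + 1I = [[-2, 0, 6], [0, 2, 0], [-1, 0, 3]].
Solving (L + 1I)v = 0 gives the eigenspace spanned by (-6, 0, -2).
With v_3 = -2, v = (-6, 0, -2), so v_1 = -6.

-6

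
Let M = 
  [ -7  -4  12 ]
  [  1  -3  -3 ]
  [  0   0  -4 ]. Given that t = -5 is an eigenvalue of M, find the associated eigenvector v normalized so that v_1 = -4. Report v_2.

2

M + 5I = [[-2, -4, 12], [1, 2, -3], [0, 0, 1]].
Solving (M + 5I)v = 0 gives the eigenspace spanned by (-4, 2, 0).
With v_1 = -4, v = (-4, 2, 0), so v_2 = 2.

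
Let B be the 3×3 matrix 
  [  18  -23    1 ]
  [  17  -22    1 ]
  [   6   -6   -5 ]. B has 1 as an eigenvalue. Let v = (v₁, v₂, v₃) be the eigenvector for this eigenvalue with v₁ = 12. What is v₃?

3

B − 1I = [[17, -23, 1], [17, -23, 1], [6, -6, -6]].
Solving (B − 1I)v = 0 gives the eigenspace spanned by (12, 9, 3).
With v₁ = 12, v = (12, 9, 3), so v₃ = 3.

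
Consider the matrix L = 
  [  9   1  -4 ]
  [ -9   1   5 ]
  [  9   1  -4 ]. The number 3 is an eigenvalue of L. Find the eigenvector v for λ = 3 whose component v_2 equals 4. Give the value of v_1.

-2

L − 3I = [[6, 1, -4], [-9, -2, 5], [9, 1, -7]].
Solving (L − 3I)v = 0 gives the eigenspace spanned by (-2, 4, -2).
With v_2 = 4, v = (-2, 4, -2), so v_1 = -2.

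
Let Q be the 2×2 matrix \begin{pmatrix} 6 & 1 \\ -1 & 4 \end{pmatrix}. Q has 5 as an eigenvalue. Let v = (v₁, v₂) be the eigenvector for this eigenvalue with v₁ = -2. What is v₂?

2

Q − 5I = [[1, 1], [-1, -1]].
Solving (Q − 5I)v = 0 gives the eigenspace spanned by (-2, 2).
With v₁ = -2, v = (-2, 2), so v₂ = 2.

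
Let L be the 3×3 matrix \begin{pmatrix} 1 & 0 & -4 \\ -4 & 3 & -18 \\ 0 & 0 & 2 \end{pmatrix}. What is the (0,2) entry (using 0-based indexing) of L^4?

-60

Characteristic polynomial: t^3 - 6t^2 + 11t - 6 = (t - 3)(t - 2)(t - 1), so the eigenvalues are 1, 2, 3.
t=1: eigenvector (1, 2, 0).
t=3: eigenvector (0, 1, 0).
t=2: eigenvector (-4, 2, 1).
P = [[1, 0, -4], [2, 1, 2], [0, 0, 1]], D = diag(1, 3, 2), P⁻¹ = [[1, 0, 4], [-2, 1, -10], [0, 0, 1]].
L⁴ = P·diag(1, 81, 16)·P⁻¹ = [[1, 0, -60], [-160, 81, -770], [0, 0, 16]].
The requested entry is -60.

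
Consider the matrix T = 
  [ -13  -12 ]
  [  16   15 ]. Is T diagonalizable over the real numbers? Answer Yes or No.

Characteristic polynomial: p(λ) = λ^2 - 2λ - 3 = (λ - 3)(λ + 1).
All 2 eigenvalues are distinct, so T is diagonalizable.

Yes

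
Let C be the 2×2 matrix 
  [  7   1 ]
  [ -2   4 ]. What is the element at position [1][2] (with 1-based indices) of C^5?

4651

Characteristic polynomial: r^2 - 11r + 30 = (r - 6)(r - 5), so the eigenvalues are 5, 6.
r=5: eigenvector (-1, 2).
r=6: eigenvector (1, -1).
P = [[-1, 1], [2, -1]], D = diag(5, 6), P⁻¹ = [[1, 1], [2, 1]].
C⁵ = P·diag(3125, 7776)·P⁻¹ = [[12427, 4651], [-9302, -1526]].
The requested entry is 4651.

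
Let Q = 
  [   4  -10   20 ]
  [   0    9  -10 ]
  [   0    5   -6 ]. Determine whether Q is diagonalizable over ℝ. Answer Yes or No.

Characteristic polynomial: p(t) = t^3 - 7t^2 + 8t + 16 = (t - 4)^2(t + 1).
t = 4 has algebraic multiplicity 2; rank(Q − 4I) = 1, so geometric multiplicity = 2.
Every eigenvalue has geometric = algebraic multiplicity, so Q is diagonalizable.

Yes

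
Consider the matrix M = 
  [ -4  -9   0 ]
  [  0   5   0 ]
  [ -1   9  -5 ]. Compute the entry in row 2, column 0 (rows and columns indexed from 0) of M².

Characteristic polynomial: s^3 + 4s^2 - 25s - 100 = (s - 5)(s + 4)(s + 5), so the eigenvalues are -5, -4, 5.
s=5: eigenvector (-1, 1, 1).
s=-4: eigenvector (1, 0, -1).
s=-5: eigenvector (0, 0, 1).
P = [[-1, 1, 0], [1, 0, 0], [1, -1, 1]], D = diag(5, -4, -5), P⁻¹ = [[0, 1, 0], [1, 1, 0], [1, 0, 1]].
M² = P·diag(25, 16, 25)·P⁻¹ = [[16, -9, 0], [0, 25, 0], [9, 9, 25]].
The requested entry is 9.

9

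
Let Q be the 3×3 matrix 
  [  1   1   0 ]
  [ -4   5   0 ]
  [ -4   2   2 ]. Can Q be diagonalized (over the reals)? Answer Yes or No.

Characteristic polynomial: p(μ) = μ^3 - 8μ^2 + 21μ - 18 = (μ - 3)^2(μ - 2).
μ = 3 has algebraic multiplicity 2; rank(Q − 3I) = 2, so geometric multiplicity = 1.
Geometric multiplicity < algebraic multiplicity, so Q is not diagonalizable.

No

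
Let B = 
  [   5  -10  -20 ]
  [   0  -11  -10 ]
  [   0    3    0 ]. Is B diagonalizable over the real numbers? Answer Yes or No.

Yes

Characteristic polynomial: p(λ) = λ^3 + 6λ^2 - 25λ - 150 = (λ - 5)(λ + 5)(λ + 6).
All 3 eigenvalues are distinct, so B is diagonalizable.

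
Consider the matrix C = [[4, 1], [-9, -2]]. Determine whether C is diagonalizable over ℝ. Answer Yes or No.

Characteristic polynomial: p(s) = s^2 - 2s + 1 = (s - 1)^2.
s = 1 has algebraic multiplicity 2; rank(C − 1I) = 1, so geometric multiplicity = 1.
Geometric multiplicity < algebraic multiplicity, so C is not diagonalizable.

No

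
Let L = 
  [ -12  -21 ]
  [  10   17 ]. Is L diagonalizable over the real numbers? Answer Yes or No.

Characteristic polynomial: p(λ) = λ^2 - 5λ + 6 = (λ - 3)(λ - 2).
All 2 eigenvalues are distinct, so L is diagonalizable.

Yes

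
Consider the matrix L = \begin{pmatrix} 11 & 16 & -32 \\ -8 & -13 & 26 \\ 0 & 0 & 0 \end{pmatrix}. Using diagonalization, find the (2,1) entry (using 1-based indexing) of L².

Characteristic polynomial: r^3 + 2r^2 - 15r = r(r - 3)(r + 5), so the eigenvalues are -5, 0, 3.
r=-5: eigenvector (1, -1, 0).
r=3: eigenvector (2, -1, 0).
r=0: eigenvector (0, 2, 1).
P = [[1, 2, 0], [-1, -1, 2], [0, 0, 1]], D = diag(-5, 3, 0), P⁻¹ = [[-1, -2, 4], [1, 1, -2], [0, 0, 1]].
L² = P·diag(25, 9, 0)·P⁻¹ = [[-7, -32, 64], [16, 41, -82], [0, 0, 0]].
The requested entry is 16.

16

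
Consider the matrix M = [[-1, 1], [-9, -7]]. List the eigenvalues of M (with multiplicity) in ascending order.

Characteristic polynomial: p(s) = s^2 + 8s + 16 = (s + 4)^2.
Roots (with multiplicity): -4, -4.

-4, -4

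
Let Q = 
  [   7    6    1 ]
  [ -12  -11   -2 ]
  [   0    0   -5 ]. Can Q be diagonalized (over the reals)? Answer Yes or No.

No

Characteristic polynomial: p(r) = r^3 + 9r^2 + 15r - 25 = (r - 1)(r + 5)^2.
r = -5 has algebraic multiplicity 2; rank(Q + 5I) = 2, so geometric multiplicity = 1.
Geometric multiplicity < algebraic multiplicity, so Q is not diagonalizable.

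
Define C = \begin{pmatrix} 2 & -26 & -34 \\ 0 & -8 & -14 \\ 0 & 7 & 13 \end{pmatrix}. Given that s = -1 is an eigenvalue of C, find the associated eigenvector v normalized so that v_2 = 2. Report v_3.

-1

C + 1I = [[3, -26, -34], [0, -7, -14], [0, 7, 14]].
Solving (C + 1I)v = 0 gives the eigenspace spanned by (6, 2, -1).
With v_2 = 2, v = (6, 2, -1), so v_3 = -1.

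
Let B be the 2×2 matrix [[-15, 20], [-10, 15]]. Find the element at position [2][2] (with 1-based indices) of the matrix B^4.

625

Characteristic polynomial: s^2 - 25 = (s - 5)(s + 5), so the eigenvalues are -5, 5.
s=5: eigenvector (-1, -1).
s=-5: eigenvector (2, 1).
P = [[-1, 2], [-1, 1]], D = diag(5, -5), P⁻¹ = [[1, -2], [1, -1]].
B⁴ = P·diag(625, 625)·P⁻¹ = [[625, 0], [0, 625]].
The requested entry is 625.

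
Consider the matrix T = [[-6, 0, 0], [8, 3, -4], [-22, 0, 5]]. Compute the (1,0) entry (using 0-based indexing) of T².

64

Characteristic polynomial: μ^3 - 2μ^2 - 33μ + 90 = (μ - 5)(μ - 3)(μ + 6), so the eigenvalues are -6, 3, 5.
μ=5: eigenvector (0, -2, 1).
μ=3: eigenvector (0, 1, 0).
μ=-6: eigenvector (1, 0, 2).
P = [[0, 0, 1], [-2, 1, 0], [1, 0, 2]], D = diag(5, 3, -6), P⁻¹ = [[-2, 0, 1], [-4, 1, 2], [1, 0, 0]].
T² = P·diag(25, 9, 36)·P⁻¹ = [[36, 0, 0], [64, 9, -32], [22, 0, 25]].
The requested entry is 64.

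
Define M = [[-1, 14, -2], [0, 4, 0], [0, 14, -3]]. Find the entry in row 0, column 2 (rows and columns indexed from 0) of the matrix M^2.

8

Characteristic polynomial: s^3 - 13s - 12 = (s - 4)(s + 1)(s + 3), so the eigenvalues are -3, -1, 4.
s=-1: eigenvector (1, 0, 0).
s=4: eigenvector (2, 1, 2).
s=-3: eigenvector (1, 0, 1).
P = [[1, 2, 1], [0, 1, 0], [0, 2, 1]], D = diag(-1, 4, -3), P⁻¹ = [[1, 0, -1], [0, 1, 0], [0, -2, 1]].
M² = P·diag(1, 16, 9)·P⁻¹ = [[1, 14, 8], [0, 16, 0], [0, 14, 9]].
The requested entry is 8.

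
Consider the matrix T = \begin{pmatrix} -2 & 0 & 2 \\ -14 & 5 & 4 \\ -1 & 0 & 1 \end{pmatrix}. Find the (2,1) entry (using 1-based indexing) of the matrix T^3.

Characteristic polynomial: μ^3 - 4μ^2 - 5μ = μ(μ - 5)(μ + 1), so the eigenvalues are -1, 0, 5.
μ=-1: eigenvector (2, 4, 1).
μ=5: eigenvector (0, 1, 0).
μ=0: eigenvector (-1, -2, -1).
P = [[2, 0, -1], [4, 1, -2], [1, 0, -1]], D = diag(-1, 5, 0), P⁻¹ = [[1, 0, -1], [-2, 1, 0], [1, 0, -2]].
T³ = P·diag(-1, 125, 0)·P⁻¹ = [[-2, 0, 2], [-254, 125, 4], [-1, 0, 1]].
The requested entry is -254.

-254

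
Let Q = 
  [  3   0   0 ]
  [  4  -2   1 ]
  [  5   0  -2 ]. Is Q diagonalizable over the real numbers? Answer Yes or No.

No

Characteristic polynomial: p(λ) = λ^3 + λ^2 - 8λ - 12 = (λ - 3)(λ + 2)^2.
λ = -2 has algebraic multiplicity 2; rank(Q + 2I) = 2, so geometric multiplicity = 1.
Geometric multiplicity < algebraic multiplicity, so Q is not diagonalizable.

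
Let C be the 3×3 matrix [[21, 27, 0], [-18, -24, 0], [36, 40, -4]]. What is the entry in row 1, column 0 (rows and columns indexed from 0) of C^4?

Characteristic polynomial: λ^3 + 7λ^2 - 6λ - 72 = (λ - 3)(λ + 4)(λ + 6), so the eigenvalues are -6, -4, 3.
λ=3: eigenvector (3, -2, 4).
λ=-4: eigenvector (0, 0, 1).
λ=-6: eigenvector (-1, 1, -2).
P = [[3, 0, -1], [-2, 0, 1], [4, 1, -2]], D = diag(3, -4, -6), P⁻¹ = [[1, 1, 0], [0, 2, 1], [2, 3, 0]].
C⁴ = P·diag(81, 256, 1296)·P⁻¹ = [[-2349, -3645, 0], [2430, 3726, 0], [-4860, -6940, 256]].
The requested entry is 2430.

2430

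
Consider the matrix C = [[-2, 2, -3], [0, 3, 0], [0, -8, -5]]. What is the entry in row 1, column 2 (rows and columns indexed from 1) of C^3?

-82

Characteristic polynomial: r^3 + 4r^2 - 11r - 30 = (r - 3)(r + 2)(r + 5), so the eigenvalues are -5, -2, 3.
r=-5: eigenvector (1, 0, 1).
r=3: eigenvector (1, 1, -1).
r=-2: eigenvector (1, 0, 0).
P = [[1, 1, 1], [0, 1, 0], [1, -1, 0]], D = diag(-5, 3, -2), P⁻¹ = [[0, 1, 1], [0, 1, 0], [1, -2, -1]].
C³ = P·diag(-125, 27, -8)·P⁻¹ = [[-8, -82, -117], [0, 27, 0], [0, -152, -125]].
The requested entry is -82.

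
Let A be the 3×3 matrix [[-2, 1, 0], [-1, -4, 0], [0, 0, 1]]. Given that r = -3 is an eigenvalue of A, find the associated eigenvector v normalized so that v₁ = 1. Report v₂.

A + 3I = [[1, 1, 0], [-1, -1, 0], [0, 0, 4]].
Solving (A + 3I)v = 0 gives the eigenspace spanned by (1, -1, 0).
With v₁ = 1, v = (1, -1, 0), so v₂ = -1.

-1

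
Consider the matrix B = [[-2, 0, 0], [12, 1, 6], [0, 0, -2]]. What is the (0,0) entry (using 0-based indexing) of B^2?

4

Characteristic polynomial: μ^3 + 3μ^2 - 4 = (μ - 1)(μ + 2)^2, so the eigenvalues are -2, -2, 1.
μ=-2: eigenvector (1, -2, -1).
μ=1: eigenvector (0, 1, 0).
μ=-2: eigenvector (0, -2, 1).
P = [[1, 0, 0], [-2, 1, -2], [-1, 0, 1]], D = diag(-2, 1, -2), P⁻¹ = [[1, 0, 0], [4, 1, 2], [1, 0, 1]].
B² = P·diag(4, 1, 4)·P⁻¹ = [[4, 0, 0], [-12, 1, -6], [0, 0, 4]].
The requested entry is 4.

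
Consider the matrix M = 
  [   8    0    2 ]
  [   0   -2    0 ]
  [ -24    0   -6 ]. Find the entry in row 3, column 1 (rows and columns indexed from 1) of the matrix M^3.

-96

Characteristic polynomial: μ^3 - 4μ = μ(μ - 2)(μ + 2), so the eigenvalues are -2, 0, 2.
μ=-2: eigenvector (0, 1, 0).
μ=0: eigenvector (1, 0, -4).
μ=2: eigenvector (1, 0, -3).
P = [[0, 1, 1], [1, 0, 0], [0, -4, -3]], D = diag(-2, 0, 2), P⁻¹ = [[0, 1, 0], [-3, 0, -1], [4, 0, 1]].
M³ = P·diag(-8, 0, 8)·P⁻¹ = [[32, 0, 8], [0, -8, 0], [-96, 0, -24]].
The requested entry is -96.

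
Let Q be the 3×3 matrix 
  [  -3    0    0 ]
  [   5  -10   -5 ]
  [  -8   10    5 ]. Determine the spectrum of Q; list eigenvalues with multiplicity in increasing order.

Characteristic polynomial: p(r) = r^3 + 8r^2 + 15r = r(r + 3)(r + 5).
Roots (with multiplicity): -5, -3, 0.

-5, -3, 0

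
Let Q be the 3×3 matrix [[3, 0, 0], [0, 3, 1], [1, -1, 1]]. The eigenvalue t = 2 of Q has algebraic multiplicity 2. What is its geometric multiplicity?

Q − 2I = [[1, 0, 0], [0, 1, 1], [1, -1, -1]].
This matrix has rank 2, so its null space has dimension 3 − 2 = 1.

1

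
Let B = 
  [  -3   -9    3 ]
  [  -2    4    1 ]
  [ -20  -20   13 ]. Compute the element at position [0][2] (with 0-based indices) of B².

Characteristic polynomial: t^3 - 14t^2 + 63t - 90 = (t - 6)(t - 5)(t - 3), so the eigenvalues are 3, 5, 6.
t=3: eigenvector (1, 0, 2).
t=6: eigenvector (-1, 1, 0).
t=5: eigenvector (3, -1, 5).
P = [[1, -1, 3], [0, 1, -1], [2, 0, 5]], D = diag(3, 6, 5), P⁻¹ = [[5, 5, -2], [-2, -1, 1], [-2, -2, 1]].
B² = P·diag(9, 36, 25)·P⁻¹ = [[-33, -69, 21], [-22, 14, 11], [-160, -160, 89]].
The requested entry is 21.

21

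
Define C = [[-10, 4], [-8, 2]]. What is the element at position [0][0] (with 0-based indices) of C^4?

Characteristic polynomial: λ^2 + 8λ + 12 = (λ + 2)(λ + 6), so the eigenvalues are -6, -2.
λ=-2: eigenvector (1, 2).
λ=-6: eigenvector (-1, -1).
P = [[1, -1], [2, -1]], D = diag(-2, -6), P⁻¹ = [[-1, 1], [-2, 1]].
C⁴ = P·diag(16, 1296)·P⁻¹ = [[2576, -1280], [2560, -1264]].
The requested entry is 2576.

2576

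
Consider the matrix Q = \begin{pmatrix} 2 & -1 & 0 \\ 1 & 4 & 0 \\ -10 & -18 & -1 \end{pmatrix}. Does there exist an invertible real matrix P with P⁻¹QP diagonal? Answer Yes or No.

No

Characteristic polynomial: p(μ) = μ^3 - 5μ^2 + 3μ + 9 = (μ - 3)^2(μ + 1).
μ = 3 has algebraic multiplicity 2; rank(Q − 3I) = 2, so geometric multiplicity = 1.
Geometric multiplicity < algebraic multiplicity, so Q is not diagonalizable.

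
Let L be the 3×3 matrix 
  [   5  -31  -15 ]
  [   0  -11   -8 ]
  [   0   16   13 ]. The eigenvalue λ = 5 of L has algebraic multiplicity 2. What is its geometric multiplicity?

L − 5I = [[0, -31, -15], [0, -16, -8], [0, 16, 8]].
This matrix has rank 2, so its null space has dimension 3 − 2 = 1.

1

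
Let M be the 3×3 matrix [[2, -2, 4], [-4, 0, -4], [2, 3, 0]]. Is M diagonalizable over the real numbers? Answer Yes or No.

No

Characteristic polynomial: p(λ) = λ^3 - 2λ^2 - 4λ + 8 = (λ - 2)^2(λ + 2).
λ = 2 has algebraic multiplicity 2; rank(M − 2I) = 2, so geometric multiplicity = 1.
Geometric multiplicity < algebraic multiplicity, so M is not diagonalizable.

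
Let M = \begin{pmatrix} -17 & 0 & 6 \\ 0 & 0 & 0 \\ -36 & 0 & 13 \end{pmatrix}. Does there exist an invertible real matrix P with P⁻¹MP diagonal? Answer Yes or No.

Yes

Characteristic polynomial: p(t) = t^3 + 4t^2 - 5t = t(t - 1)(t + 5).
All 3 eigenvalues are distinct, so M is diagonalizable.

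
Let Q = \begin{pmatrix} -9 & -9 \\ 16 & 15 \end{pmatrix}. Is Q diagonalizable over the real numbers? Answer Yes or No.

No

Characteristic polynomial: p(μ) = μ^2 - 6μ + 9 = (μ - 3)^2.
μ = 3 has algebraic multiplicity 2; rank(Q − 3I) = 1, so geometric multiplicity = 1.
Geometric multiplicity < algebraic multiplicity, so Q is not diagonalizable.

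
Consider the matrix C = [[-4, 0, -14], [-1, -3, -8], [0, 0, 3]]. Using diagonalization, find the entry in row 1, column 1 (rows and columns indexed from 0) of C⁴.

81

Characteristic polynomial: s^3 + 4s^2 - 9s - 36 = (s - 3)(s + 3)(s + 4), so the eigenvalues are -4, -3, 3.
s=3: eigenvector (-2, -1, 1).
s=-3: eigenvector (0, 1, 0).
s=-4: eigenvector (1, 1, 0).
P = [[-2, 0, 1], [-1, 1, 1], [1, 0, 0]], D = diag(3, -3, -4), P⁻¹ = [[0, 0, 1], [-1, 1, -1], [1, 0, 2]].
C⁴ = P·diag(81, 81, 256)·P⁻¹ = [[256, 0, 350], [175, 81, 350], [0, 0, 81]].
The requested entry is 81.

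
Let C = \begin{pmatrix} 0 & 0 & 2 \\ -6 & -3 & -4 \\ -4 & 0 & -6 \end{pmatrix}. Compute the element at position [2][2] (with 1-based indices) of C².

9

Characteristic polynomial: μ^3 + 9μ^2 + 26μ + 24 = (μ + 2)(μ + 3)(μ + 4), so the eigenvalues are -4, -3, -2.
μ=-2: eigenvector (1, -2, -1).
μ=-3: eigenvector (0, 1, 0).
μ=-4: eigenvector (-1, 2, 2).
P = [[1, 0, -1], [-2, 1, 2], [-1, 0, 2]], D = diag(-2, -3, -4), P⁻¹ = [[2, 0, 1], [2, 1, 0], [1, 0, 1]].
C² = P·diag(4, 9, 16)·P⁻¹ = [[-8, 0, -12], [34, 9, 24], [24, 0, 28]].
The requested entry is 9.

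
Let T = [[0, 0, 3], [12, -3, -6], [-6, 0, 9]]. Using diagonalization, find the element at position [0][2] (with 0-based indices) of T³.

Characteristic polynomial: s^3 - 6s^2 - 9s + 54 = (s - 6)(s - 3)(s + 3), so the eigenvalues are -3, 3, 6.
s=6: eigenvector (1, 0, 2).
s=-3: eigenvector (0, 1, 0).
s=3: eigenvector (-1, -1, -1).
P = [[1, 0, -1], [0, 1, -1], [2, 0, -1]], D = diag(6, -3, 3), P⁻¹ = [[-1, 0, 1], [-2, 1, 1], [-2, 0, 1]].
T³ = P·diag(216, -27, 27)·P⁻¹ = [[-162, 0, 189], [108, -27, -54], [-378, 0, 405]].
The requested entry is 189.

189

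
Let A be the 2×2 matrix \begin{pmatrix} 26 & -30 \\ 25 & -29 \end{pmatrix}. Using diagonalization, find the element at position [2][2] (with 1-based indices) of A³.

Characteristic polynomial: r^2 + 3r - 4 = (r - 1)(r + 4), so the eigenvalues are -4, 1.
r=-4: eigenvector (1, 1).
r=1: eigenvector (6, 5).
P = [[1, 6], [1, 5]], D = diag(-4, 1), P⁻¹ = [[-5, 6], [1, -1]].
A³ = P·diag(-64, 1)·P⁻¹ = [[326, -390], [325, -389]].
The requested entry is -389.

-389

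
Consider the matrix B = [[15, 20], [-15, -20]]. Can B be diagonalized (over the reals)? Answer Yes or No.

Yes

Characteristic polynomial: p(r) = r^2 + 5r = r(r + 5).
All 2 eigenvalues are distinct, so B is diagonalizable.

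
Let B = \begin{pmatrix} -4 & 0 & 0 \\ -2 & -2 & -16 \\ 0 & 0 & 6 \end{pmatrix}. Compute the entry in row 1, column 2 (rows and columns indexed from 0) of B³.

Characteristic polynomial: s^3 - 28s - 48 = (s - 6)(s + 2)(s + 4), so the eigenvalues are -4, -2, 6.
s=-4: eigenvector (1, 1, 0).
s=6: eigenvector (0, -2, 1).
s=-2: eigenvector (0, 1, 0).
P = [[1, 0, 0], [1, -2, 1], [0, 1, 0]], D = diag(-4, 6, -2), P⁻¹ = [[1, 0, 0], [0, 0, 1], [-1, 1, 2]].
B³ = P·diag(-64, 216, -8)·P⁻¹ = [[-64, 0, 0], [-56, -8, -448], [0, 0, 216]].
The requested entry is -448.

-448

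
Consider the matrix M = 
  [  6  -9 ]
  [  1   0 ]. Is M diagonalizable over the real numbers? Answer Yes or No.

Characteristic polynomial: p(r) = r^2 - 6r + 9 = (r - 3)^2.
r = 3 has algebraic multiplicity 2; rank(M − 3I) = 1, so geometric multiplicity = 1.
Geometric multiplicity < algebraic multiplicity, so M is not diagonalizable.

No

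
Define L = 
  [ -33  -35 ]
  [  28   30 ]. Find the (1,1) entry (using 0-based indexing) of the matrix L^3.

Characteristic polynomial: s^2 + 3s - 10 = (s - 2)(s + 5), so the eigenvalues are -5, 2.
s=2: eigenvector (-1, 1).
s=-5: eigenvector (5, -4).
P = [[-1, 5], [1, -4]], D = diag(2, -5), P⁻¹ = [[4, 5], [1, 1]].
L³ = P·diag(8, -125)·P⁻¹ = [[-657, -665], [532, 540]].
The requested entry is 540.

540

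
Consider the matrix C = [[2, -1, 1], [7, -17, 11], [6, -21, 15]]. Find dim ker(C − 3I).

C − 3I = [[-1, -1, 1], [7, -20, 11], [6, -21, 12]].
This matrix has rank 2, so its null space has dimension 3 − 2 = 1.

1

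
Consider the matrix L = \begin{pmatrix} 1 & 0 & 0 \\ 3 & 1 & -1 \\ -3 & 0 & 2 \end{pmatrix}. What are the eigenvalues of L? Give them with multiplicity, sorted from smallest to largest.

1, 1, 2

Characteristic polynomial: p(t) = t^3 - 4t^2 + 5t - 2 = (t - 2)(t - 1)^2.
Roots (with multiplicity): 1, 1, 2.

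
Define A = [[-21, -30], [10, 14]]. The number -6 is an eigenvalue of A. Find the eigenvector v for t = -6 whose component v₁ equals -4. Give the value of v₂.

A + 6I = [[-15, -30], [10, 20]].
Solving (A + 6I)v = 0 gives the eigenspace spanned by (-4, 2).
With v₁ = -4, v = (-4, 2), so v₂ = 2.

2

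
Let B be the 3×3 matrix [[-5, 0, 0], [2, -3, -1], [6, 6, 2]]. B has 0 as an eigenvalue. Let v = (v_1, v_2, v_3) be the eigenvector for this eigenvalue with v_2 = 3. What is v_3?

B = [[-5, 0, 0], [2, -3, -1], [6, 6, 2]].
Solving (B)v = 0 gives the eigenspace spanned by (0, 3, -9).
With v_2 = 3, v = (0, 3, -9), so v_3 = -9.

-9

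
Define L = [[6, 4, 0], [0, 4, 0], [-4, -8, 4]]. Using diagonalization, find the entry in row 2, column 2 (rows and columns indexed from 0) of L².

16

Characteristic polynomial: μ^3 - 14μ^2 + 64μ - 96 = (μ - 6)(μ - 4)^2, so the eigenvalues are 4, 4, 6.
μ=4: eigenvector (0, 0, 1).
μ=4: eigenvector (-2, 1, 1).
μ=6: eigenvector (1, 0, -2).
P = [[0, -2, 1], [0, 1, 0], [1, 1, -2]], D = diag(4, 4, 6), P⁻¹ = [[2, 3, 1], [0, 1, 0], [1, 2, 0]].
L² = P·diag(16, 16, 36)·P⁻¹ = [[36, 40, 0], [0, 16, 0], [-40, -80, 16]].
The requested entry is 16.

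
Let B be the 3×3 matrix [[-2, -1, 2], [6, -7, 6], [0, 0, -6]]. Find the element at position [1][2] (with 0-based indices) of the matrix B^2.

Characteristic polynomial: μ^3 + 15μ^2 + 74μ + 120 = (μ + 4)(μ + 5)(μ + 6), so the eigenvalues are -6, -5, -4.
μ=-4: eigenvector (1, 2, 0).
μ=-5: eigenvector (1, 3, 0).
μ=-6: eigenvector (-2, -6, 1).
P = [[1, 1, -2], [2, 3, -6], [0, 0, 1]], D = diag(-4, -5, -6), P⁻¹ = [[3, -1, 0], [-2, 1, 2], [0, 0, 1]].
B² = P·diag(16, 25, 36)·P⁻¹ = [[-2, 9, -22], [-54, 43, -66], [0, 0, 36]].
The requested entry is -66.

-66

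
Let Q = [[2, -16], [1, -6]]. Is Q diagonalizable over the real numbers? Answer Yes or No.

Characteristic polynomial: p(r) = r^2 + 4r + 4 = (r + 2)^2.
r = -2 has algebraic multiplicity 2; rank(Q + 2I) = 1, so geometric multiplicity = 1.
Geometric multiplicity < algebraic multiplicity, so Q is not diagonalizable.

No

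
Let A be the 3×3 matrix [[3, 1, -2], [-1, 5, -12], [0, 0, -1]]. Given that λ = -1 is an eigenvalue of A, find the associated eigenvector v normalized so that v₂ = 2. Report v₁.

0

A + 1I = [[4, 1, -2], [-1, 6, -12], [0, 0, 0]].
Solving (A + 1I)v = 0 gives the eigenspace spanned by (0, 2, 1).
With v₂ = 2, v = (0, 2, 1), so v₁ = 0.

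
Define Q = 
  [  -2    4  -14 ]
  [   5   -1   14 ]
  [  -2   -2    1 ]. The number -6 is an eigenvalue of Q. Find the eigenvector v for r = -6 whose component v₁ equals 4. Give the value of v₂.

-4

Q + 6I = [[4, 4, -14], [5, 5, 14], [-2, -2, 7]].
Solving (Q + 6I)v = 0 gives the eigenspace spanned by (4, -4, 0).
With v₁ = 4, v = (4, -4, 0), so v₂ = -4.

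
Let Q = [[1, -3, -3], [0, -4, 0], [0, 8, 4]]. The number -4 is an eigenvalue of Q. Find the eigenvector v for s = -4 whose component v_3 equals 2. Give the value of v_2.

-2

Q + 4I = [[5, -3, -3], [0, 0, 0], [0, 8, 8]].
Solving (Q + 4I)v = 0 gives the eigenspace spanned by (0, -2, 2).
With v_3 = 2, v = (0, -2, 2), so v_2 = -2.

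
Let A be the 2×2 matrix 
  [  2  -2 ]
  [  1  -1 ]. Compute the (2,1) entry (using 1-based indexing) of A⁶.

1

Characteristic polynomial: μ^2 - μ = μ(μ - 1), so the eigenvalues are 0, 1.
μ=0: eigenvector (1, 1).
μ=1: eigenvector (2, 1).
P = [[1, 2], [1, 1]], D = diag(0, 1), P⁻¹ = [[-1, 2], [1, -1]].
A⁶ = P·diag(0, 1)·P⁻¹ = [[2, -2], [1, -1]].
The requested entry is 1.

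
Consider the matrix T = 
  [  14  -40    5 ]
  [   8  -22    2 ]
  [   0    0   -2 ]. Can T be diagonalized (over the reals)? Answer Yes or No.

No

Characteristic polynomial: p(r) = r^3 + 10r^2 + 28r + 24 = (r + 2)^2(r + 6).
r = -2 has algebraic multiplicity 2; rank(T + 2I) = 2, so geometric multiplicity = 1.
Geometric multiplicity < algebraic multiplicity, so T is not diagonalizable.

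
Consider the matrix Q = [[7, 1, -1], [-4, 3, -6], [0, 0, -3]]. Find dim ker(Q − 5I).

1

Q − 5I = [[2, 1, -1], [-4, -2, -6], [0, 0, -8]].
This matrix has rank 2, so its null space has dimension 3 − 2 = 1.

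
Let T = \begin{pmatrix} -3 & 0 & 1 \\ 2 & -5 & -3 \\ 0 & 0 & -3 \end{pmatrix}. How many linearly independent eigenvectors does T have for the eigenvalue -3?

1

T + 3I = [[0, 0, 1], [2, -2, -3], [0, 0, 0]].
This matrix has rank 2, so its null space has dimension 3 − 2 = 1.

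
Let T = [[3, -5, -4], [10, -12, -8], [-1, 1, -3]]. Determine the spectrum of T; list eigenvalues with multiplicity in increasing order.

-5, -5, -2

Characteristic polynomial: p(λ) = λ^3 + 12λ^2 + 45λ + 50 = (λ + 2)(λ + 5)^2.
Roots (with multiplicity): -5, -5, -2.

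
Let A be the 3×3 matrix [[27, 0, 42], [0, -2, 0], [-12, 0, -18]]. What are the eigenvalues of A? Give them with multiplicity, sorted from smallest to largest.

-2, 3, 6

Characteristic polynomial: p(λ) = λ^3 - 7λ^2 + 36 = (λ - 6)(λ - 3)(λ + 2).
Roots (with multiplicity): -2, 3, 6.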